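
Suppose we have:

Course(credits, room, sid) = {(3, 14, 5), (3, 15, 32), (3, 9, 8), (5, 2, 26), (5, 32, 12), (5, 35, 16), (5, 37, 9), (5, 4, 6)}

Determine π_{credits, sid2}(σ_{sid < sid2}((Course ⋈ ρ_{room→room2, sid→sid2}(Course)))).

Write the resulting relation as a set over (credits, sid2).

{(3, 32), (3, 8), (5, 12), (5, 16), (5, 26), (5, 9)}

ρ[room→room2, sid→sid2]: schema becomes (credits, room2, sid2); tuples unchanged.
Natural join on credits: {(3, 14, 5, 14, 5), (3, 14, 5, 15, 32), (3, 14, 5, 9, 8), (3, 15, 32, 14, 5), (3, 15, 32, 15, 32), (3, 15, 32, 9, 8), (3, 9, 8, 14, 5), (3, 9, 8, 15, 32), (3, 9, 8, 9, 8), (5, 2, 26, 2, 26), (5, 2, 26, 32, 12), (5, 2, 26, 35, 16), (5, 2, 26, 37, 9), (5, 2, 26, 4, 6), (5, 32, 12, 2, 26), (5, 32, 12, 32, 12), (5, 32, 12, 35, 16), (5, 32, 12, 37, 9), (5, 32, 12, 4, 6), (5, 35, 16, 2, 26), (5, 35, 16, 32, 12), (5, 35, 16, 35, 16), (5, 35, 16, 37, 9), (5, 35, 16, 4, 6), (5, 37, 9, 2, 26), (5, 37, 9, 32, 12), (5, 37, 9, 35, 16), (5, 37, 9, 37, 9), (5, 37, 9, 4, 6), (5, 4, 6, 2, 26), (5, 4, 6, 32, 12), (5, 4, 6, 35, 16), (5, 4, 6, 37, 9), (5, 4, 6, 4, 6)}
σ[sid < sid2]: keep tuples satisfying sid < sid2 → {(3, 14, 5, 15, 32), (3, 14, 5, 9, 8), (3, 9, 8, 15, 32), (5, 32, 12, 2, 26), (5, 32, 12, 35, 16), (5, 35, 16, 2, 26), (5, 37, 9, 2, 26), (5, 37, 9, 32, 12), (5, 37, 9, 35, 16), (5, 4, 6, 2, 26), (5, 4, 6, 32, 12), (5, 4, 6, 35, 16), (5, 4, 6, 37, 9)}
Keep only column(s) credits, sid2 (7 duplicate(s) eliminated): {(3, 32), (3, 8), (5, 12), (5, 16), (5, 26), (5, 9)}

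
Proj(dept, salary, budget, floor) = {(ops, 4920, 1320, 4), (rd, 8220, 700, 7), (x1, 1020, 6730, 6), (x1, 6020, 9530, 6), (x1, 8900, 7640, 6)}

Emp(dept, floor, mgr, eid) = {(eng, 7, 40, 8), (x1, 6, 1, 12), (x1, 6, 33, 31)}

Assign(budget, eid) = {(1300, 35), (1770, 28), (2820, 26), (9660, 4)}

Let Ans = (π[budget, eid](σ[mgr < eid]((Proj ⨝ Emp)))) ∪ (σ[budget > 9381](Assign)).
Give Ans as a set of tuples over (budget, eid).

{(6730, 12), (7640, 12), (9530, 12), (9660, 4)}

Joining Proj and Emp on dept, floor yields {(x1, 1020, 6730, 6, 1, 12), (x1, 1020, 6730, 6, 33, 31), (x1, 6020, 9530, 6, 1, 12), (x1, 6020, 9530, 6, 33, 31), (x1, 8900, 7640, 6, 1, 12), (x1, 8900, 7640, 6, 33, 31)}.
Selection mgr < eid: {(x1, 1020, 6730, 6, 1, 12), (x1, 6020, 9530, 6, 1, 12), (x1, 8900, 7640, 6, 1, 12)}
π_{budget, eid} gives {(6730, 12), (7640, 12), (9530, 12)}.
Selection budget > 9381: {(9660, 4)}
Taking the union: {(6730, 12), (7640, 12), (9530, 12), (9660, 4)}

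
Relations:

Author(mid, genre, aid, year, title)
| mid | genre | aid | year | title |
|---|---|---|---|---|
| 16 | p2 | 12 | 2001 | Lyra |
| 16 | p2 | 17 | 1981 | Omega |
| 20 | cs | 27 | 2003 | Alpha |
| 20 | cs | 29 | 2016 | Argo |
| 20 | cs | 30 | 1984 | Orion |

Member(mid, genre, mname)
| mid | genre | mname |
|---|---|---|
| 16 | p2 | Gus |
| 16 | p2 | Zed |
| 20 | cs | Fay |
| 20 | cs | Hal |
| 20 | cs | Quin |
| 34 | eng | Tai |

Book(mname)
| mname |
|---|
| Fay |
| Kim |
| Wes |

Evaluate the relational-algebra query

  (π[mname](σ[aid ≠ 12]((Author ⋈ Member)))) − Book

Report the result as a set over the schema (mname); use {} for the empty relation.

Author ⋈ Member (natural join on mid, genre): {(16, p2, 12, 2001, Lyra, Gus), (16, p2, 12, 2001, Lyra, Zed), (16, p2, 17, 1981, Omega, Gus), (16, p2, 17, 1981, Omega, Zed), (20, cs, 27, 2003, Alpha, Fay), (20, cs, 27, 2003, Alpha, Hal), (20, cs, 27, 2003, Alpha, Quin), (20, cs, 29, 2016, Argo, Fay), (20, cs, 29, 2016, Argo, Hal), (20, cs, 29, 2016, Argo, Quin), (20, cs, 30, 1984, Orion, Fay), (20, cs, 30, 1984, Orion, Hal), (20, cs, 30, 1984, Orion, Quin)}
σ[aid ≠ 12]: keep tuples satisfying aid ≠ 12 → {(16, p2, 17, 1981, Omega, Gus), (16, p2, 17, 1981, Omega, Zed), (20, cs, 27, 2003, Alpha, Fay), (20, cs, 27, 2003, Alpha, Hal), (20, cs, 27, 2003, Alpha, Quin), (20, cs, 29, 2016, Argo, Fay), (20, cs, 29, 2016, Argo, Hal), (20, cs, 29, 2016, Argo, Quin), (20, cs, 30, 1984, Orion, Fay), (20, cs, 30, 1984, Orion, Hal), (20, cs, 30, 1984, Orion, Quin)}
π[mname]: project onto (mname) (6 duplicate(s) eliminated) → {Fay, Gus, Hal, Quin, Zed}
Set difference of the two operands is {Gus, Hal, Quin, Zed}.

{Gus, Hal, Quin, Zed}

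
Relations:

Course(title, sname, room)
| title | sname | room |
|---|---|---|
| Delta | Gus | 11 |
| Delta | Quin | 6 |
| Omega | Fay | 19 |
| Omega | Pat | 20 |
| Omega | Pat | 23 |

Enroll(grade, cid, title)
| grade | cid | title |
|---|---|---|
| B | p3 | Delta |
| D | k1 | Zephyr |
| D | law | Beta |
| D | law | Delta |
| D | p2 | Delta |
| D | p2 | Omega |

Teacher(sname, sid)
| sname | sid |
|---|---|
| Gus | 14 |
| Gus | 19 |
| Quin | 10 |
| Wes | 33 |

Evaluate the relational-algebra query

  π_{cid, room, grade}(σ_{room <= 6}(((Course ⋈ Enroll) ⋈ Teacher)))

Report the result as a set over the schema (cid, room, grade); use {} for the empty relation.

Joining Course and Enroll on title yields {(Delta, Gus, 11, B, p3), (Delta, Gus, 11, D, law), (Delta, Gus, 11, D, p2), (Delta, Quin, 6, B, p3), (Delta, Quin, 6, D, law), (Delta, Quin, 6, D, p2), (Omega, Fay, 19, D, p2), (Omega, Pat, 20, D, p2), (Omega, Pat, 23, D, p2)}.
Joining (Course ⋈ Enroll) and Teacher on sname yields {(Delta, Gus, 11, B, p3, 14), (Delta, Gus, 11, B, p3, 19), (Delta, Gus, 11, D, law, 14), (Delta, Gus, 11, D, law, 19), (Delta, Gus, 11, D, p2, 14), (Delta, Gus, 11, D, p2, 19), (Delta, Quin, 6, B, p3, 10), (Delta, Quin, 6, D, law, 10), (Delta, Quin, 6, D, p2, 10)}.
Filtering on room <= 6 leaves {(Delta, Quin, 6, B, p3, 10), (Delta, Quin, 6, D, law, 10), (Delta, Quin, 6, D, p2, 10)}.
Projecting to cid, room, grade: {(law, 6, D), (p2, 6, D), (p3, 6, B)}

{(law, 6, D), (p2, 6, D), (p3, 6, B)}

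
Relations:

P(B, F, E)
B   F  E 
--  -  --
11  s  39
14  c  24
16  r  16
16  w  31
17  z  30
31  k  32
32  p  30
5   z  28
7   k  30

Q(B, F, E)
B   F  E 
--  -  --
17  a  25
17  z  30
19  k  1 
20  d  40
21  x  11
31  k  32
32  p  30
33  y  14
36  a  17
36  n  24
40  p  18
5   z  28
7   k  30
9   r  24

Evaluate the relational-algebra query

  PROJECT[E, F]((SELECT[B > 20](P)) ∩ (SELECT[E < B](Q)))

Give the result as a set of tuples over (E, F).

σ[B > 20]: keep tuples satisfying B > 20 → {(31, k, 32), (32, p, 30)}
σ[E < B]: keep tuples satisfying E < B → {(19, k, 1), (21, x, 11), (32, p, 30), (33, y, 14), (36, a, 17), (36, n, 24), (40, p, 18)}
Set intersection of the two operands is {(32, p, 30)}.
π_{E, F} gives {(30, p)}.

{(30, p)}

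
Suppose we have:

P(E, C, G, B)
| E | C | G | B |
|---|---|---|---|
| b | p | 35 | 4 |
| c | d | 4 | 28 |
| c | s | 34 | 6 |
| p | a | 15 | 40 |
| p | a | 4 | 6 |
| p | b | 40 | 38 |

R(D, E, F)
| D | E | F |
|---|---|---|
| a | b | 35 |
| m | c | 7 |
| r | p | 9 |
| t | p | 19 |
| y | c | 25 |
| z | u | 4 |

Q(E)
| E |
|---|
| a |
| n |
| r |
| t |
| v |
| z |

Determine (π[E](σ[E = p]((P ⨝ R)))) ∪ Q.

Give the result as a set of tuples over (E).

{a, n, p, r, t, v, z}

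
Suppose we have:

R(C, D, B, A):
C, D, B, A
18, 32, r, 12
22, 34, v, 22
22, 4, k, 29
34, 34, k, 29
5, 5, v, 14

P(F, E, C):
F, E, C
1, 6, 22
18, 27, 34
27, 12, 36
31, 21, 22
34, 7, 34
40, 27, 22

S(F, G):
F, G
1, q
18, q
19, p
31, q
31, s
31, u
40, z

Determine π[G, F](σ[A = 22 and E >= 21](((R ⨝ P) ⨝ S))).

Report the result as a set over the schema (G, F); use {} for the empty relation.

{(q, 31), (s, 31), (u, 31), (z, 40)}

Joining R and P on C yields {(22, 34, v, 22, 1, 6), (22, 34, v, 22, 31, 21), (22, 34, v, 22, 40, 27), (22, 4, k, 29, 1, 6), (22, 4, k, 29, 31, 21), (22, 4, k, 29, 40, 27), (34, 34, k, 29, 18, 27), (34, 34, k, 29, 34, 7)}.
Joining (R ⨝ P) and S on F yields {(22, 34, v, 22, 1, 6, q), (22, 34, v, 22, 31, 21, q), (22, 34, v, 22, 31, 21, s), (22, 34, v, 22, 31, 21, u), (22, 34, v, 22, 40, 27, z), (22, 4, k, 29, 1, 6, q), (22, 4, k, 29, 31, 21, q), (22, 4, k, 29, 31, 21, s), (22, 4, k, 29, 31, 21, u), (22, 4, k, 29, 40, 27, z), (34, 34, k, 29, 18, 27, q)}.
Apply σ_{A = 22 and E >= 21}; surviving tuples: {(22, 34, v, 22, 31, 21, q), (22, 34, v, 22, 31, 21, s), (22, 34, v, 22, 31, 21, u), (22, 34, v, 22, 40, 27, z)}
π[G, F]: project onto (G, F) → {(q, 31), (s, 31), (u, 31), (z, 40)}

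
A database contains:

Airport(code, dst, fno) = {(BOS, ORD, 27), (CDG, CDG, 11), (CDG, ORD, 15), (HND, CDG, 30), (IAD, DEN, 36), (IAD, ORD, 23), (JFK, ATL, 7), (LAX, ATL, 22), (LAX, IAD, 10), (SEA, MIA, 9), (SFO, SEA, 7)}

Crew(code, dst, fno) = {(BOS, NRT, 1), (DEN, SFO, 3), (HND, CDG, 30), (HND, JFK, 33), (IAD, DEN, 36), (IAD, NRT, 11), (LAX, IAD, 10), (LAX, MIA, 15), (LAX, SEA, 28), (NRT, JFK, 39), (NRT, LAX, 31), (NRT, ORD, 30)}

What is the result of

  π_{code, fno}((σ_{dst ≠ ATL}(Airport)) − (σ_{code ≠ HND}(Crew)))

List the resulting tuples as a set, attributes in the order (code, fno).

σ[dst ≠ ATL]: keep tuples satisfying dst ≠ ATL → {(BOS, ORD, 27), (CDG, CDG, 11), (CDG, ORD, 15), (HND, CDG, 30), (IAD, DEN, 36), (IAD, ORD, 23), (LAX, IAD, 10), (SEA, MIA, 9), (SFO, SEA, 7)}
σ[code ≠ HND]: keep tuples satisfying code ≠ HND → {(BOS, NRT, 1), (DEN, SFO, 3), (IAD, DEN, 36), (IAD, NRT, 11), (LAX, IAD, 10), (LAX, MIA, 15), (LAX, SEA, 28), (NRT, JFK, 39), (NRT, LAX, 31), (NRT, ORD, 30)}
Set difference of the two operands is {(BOS, ORD, 27), (CDG, CDG, 11), (CDG, ORD, 15), (HND, CDG, 30), (IAD, ORD, 23), (SEA, MIA, 9), (SFO, SEA, 7)}.
π_{code, fno} gives {(BOS, 27), (CDG, 11), (CDG, 15), (HND, 30), (IAD, 23), (SEA, 9), (SFO, 7)}.

{(BOS, 27), (CDG, 11), (CDG, 15), (HND, 30), (IAD, 23), (SEA, 9), (SFO, 7)}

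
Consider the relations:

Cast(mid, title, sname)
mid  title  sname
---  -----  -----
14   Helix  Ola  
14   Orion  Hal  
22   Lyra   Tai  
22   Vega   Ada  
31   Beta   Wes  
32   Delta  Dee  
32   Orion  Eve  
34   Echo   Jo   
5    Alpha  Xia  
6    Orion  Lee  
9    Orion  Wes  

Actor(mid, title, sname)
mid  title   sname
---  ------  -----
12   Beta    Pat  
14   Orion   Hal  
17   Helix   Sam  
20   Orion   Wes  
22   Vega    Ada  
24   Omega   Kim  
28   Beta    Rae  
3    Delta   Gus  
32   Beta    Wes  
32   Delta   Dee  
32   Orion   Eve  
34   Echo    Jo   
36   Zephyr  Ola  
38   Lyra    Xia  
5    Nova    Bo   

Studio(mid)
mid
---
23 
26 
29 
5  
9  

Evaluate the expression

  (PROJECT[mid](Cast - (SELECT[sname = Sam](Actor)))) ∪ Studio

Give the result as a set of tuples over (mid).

Selection sname = Sam: {(17, Helix, Sam)}
Taking the difference: {(14, Helix, Ola), (14, Orion, Hal), (22, Lyra, Tai), (22, Vega, Ada), (31, Beta, Wes), (32, Delta, Dee), (32, Orion, Eve), (34, Echo, Jo), (5, Alpha, Xia), (6, Orion, Lee), (9, Orion, Wes)}
π_{mid} gives {14, 22, 31, 32, 34, 5, 6, 9} (3 duplicate(s) eliminated).
Taking the union: {14, 22, 23, 26, 29, 31, 32, 34, 5, 6, 9}

{14, 22, 23, 26, 29, 31, 32, 34, 5, 6, 9}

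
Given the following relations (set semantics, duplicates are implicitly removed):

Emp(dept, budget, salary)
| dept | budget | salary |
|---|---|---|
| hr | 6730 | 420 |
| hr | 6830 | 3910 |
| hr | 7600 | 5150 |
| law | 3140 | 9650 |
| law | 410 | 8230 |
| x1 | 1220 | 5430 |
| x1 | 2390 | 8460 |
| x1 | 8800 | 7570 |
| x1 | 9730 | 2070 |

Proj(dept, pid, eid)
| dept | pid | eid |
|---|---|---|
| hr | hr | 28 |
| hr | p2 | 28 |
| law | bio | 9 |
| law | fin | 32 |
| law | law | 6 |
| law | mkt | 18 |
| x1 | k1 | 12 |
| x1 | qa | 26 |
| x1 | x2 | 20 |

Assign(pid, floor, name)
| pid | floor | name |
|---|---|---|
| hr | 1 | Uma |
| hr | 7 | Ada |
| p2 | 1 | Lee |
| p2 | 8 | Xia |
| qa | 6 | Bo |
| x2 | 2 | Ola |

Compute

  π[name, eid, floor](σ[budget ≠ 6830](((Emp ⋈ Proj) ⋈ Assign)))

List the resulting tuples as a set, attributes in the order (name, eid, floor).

{(Ada, 28, 7), (Bo, 26, 6), (Lee, 28, 1), (Ola, 20, 2), (Uma, 28, 1), (Xia, 28, 8)}

Natural join on dept: {(hr, 6730, 420, hr, 28), (hr, 6730, 420, p2, 28), (hr, 6830, 3910, hr, 28), (hr, 6830, 3910, p2, 28), (hr, 7600, 5150, hr, 28), (hr, 7600, 5150, p2, 28), (law, 3140, 9650, bio, 9), (law, 3140, 9650, fin, 32), (law, 3140, 9650, law, 6), (law, 3140, 9650, mkt, 18), (law, 410, 8230, bio, 9), (law, 410, 8230, fin, 32), (law, 410, 8230, law, 6), (law, 410, 8230, mkt, 18), (x1, 1220, 5430, k1, 12), (x1, 1220, 5430, qa, 26), (x1, 1220, 5430, x2, 20), (x1, 2390, 8460, k1, 12), (x1, 2390, 8460, qa, 26), (x1, 2390, 8460, x2, 20), (x1, 8800, 7570, k1, 12), (x1, 8800, 7570, qa, 26), (x1, 8800, 7570, x2, 20), (x1, 9730, 2070, k1, 12), (x1, 9730, 2070, qa, 26), (x1, 9730, 2070, x2, 20)}
Natural join on pid: {(hr, 6730, 420, hr, 28, 1, Uma), (hr, 6730, 420, hr, 28, 7, Ada), (hr, 6730, 420, p2, 28, 1, Lee), (hr, 6730, 420, p2, 28, 8, Xia), (hr, 6830, 3910, hr, 28, 1, Uma), (hr, 6830, 3910, hr, 28, 7, Ada), (hr, 6830, 3910, p2, 28, 1, Lee), (hr, 6830, 3910, p2, 28, 8, Xia), (hr, 7600, 5150, hr, 28, 1, Uma), (hr, 7600, 5150, hr, 28, 7, Ada), (hr, 7600, 5150, p2, 28, 1, Lee), (hr, 7600, 5150, p2, 28, 8, Xia), (x1, 1220, 5430, qa, 26, 6, Bo), (x1, 1220, 5430, x2, 20, 2, Ola), (x1, 2390, 8460, qa, 26, 6, Bo), (x1, 2390, 8460, x2, 20, 2, Ola), (x1, 8800, 7570, qa, 26, 6, Bo), (x1, 8800, 7570, x2, 20, 2, Ola), (x1, 9730, 2070, qa, 26, 6, Bo), (x1, 9730, 2070, x2, 20, 2, Ola)}
Selection budget ≠ 6830: {(hr, 6730, 420, hr, 28, 1, Uma), (hr, 6730, 420, hr, 28, 7, Ada), (hr, 6730, 420, p2, 28, 1, Lee), (hr, 6730, 420, p2, 28, 8, Xia), (hr, 7600, 5150, hr, 28, 1, Uma), (hr, 7600, 5150, hr, 28, 7, Ada), (hr, 7600, 5150, p2, 28, 1, Lee), (hr, 7600, 5150, p2, 28, 8, Xia), (x1, 1220, 5430, qa, 26, 6, Bo), (x1, 1220, 5430, x2, 20, 2, Ola), (x1, 2390, 8460, qa, 26, 6, Bo), (x1, 2390, 8460, x2, 20, 2, Ola), (x1, 8800, 7570, qa, 26, 6, Bo), (x1, 8800, 7570, x2, 20, 2, Ola), (x1, 9730, 2070, qa, 26, 6, Bo), (x1, 9730, 2070, x2, 20, 2, Ola)}
Projecting to name, eid, floor (10 duplicate(s) eliminated): {(Ada, 28, 7), (Bo, 26, 6), (Lee, 28, 1), (Ola, 20, 2), (Uma, 28, 1), (Xia, 28, 8)}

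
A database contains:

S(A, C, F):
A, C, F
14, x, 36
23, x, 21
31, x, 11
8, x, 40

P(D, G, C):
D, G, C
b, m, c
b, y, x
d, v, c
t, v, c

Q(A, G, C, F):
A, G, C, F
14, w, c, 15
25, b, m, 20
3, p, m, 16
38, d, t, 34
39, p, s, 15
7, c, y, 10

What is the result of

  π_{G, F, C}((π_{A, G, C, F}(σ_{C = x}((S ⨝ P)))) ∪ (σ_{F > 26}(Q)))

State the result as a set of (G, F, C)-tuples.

{(d, 34, t), (y, 11, x), (y, 21, x), (y, 36, x), (y, 40, x)}

Joining S and P on C yields {(14, x, 36, b, y), (23, x, 21, b, y), (31, x, 11, b, y), (8, x, 40, b, y)}.
Selection C = x: {(14, x, 36, b, y), (23, x, 21, b, y), (31, x, 11, b, y), (8, x, 40, b, y)}
Keep only column(s) A, G, C, F: {(14, y, x, 36), (23, y, x, 21), (31, y, x, 11), (8, y, x, 40)}
Selection F > 26: {(38, d, t, 34)}
Taking the union: {(14, y, x, 36), (23, y, x, 21), (31, y, x, 11), (38, d, t, 34), (8, y, x, 40)}
Keep only column(s) G, F, C: {(d, 34, t), (y, 11, x), (y, 21, x), (y, 36, x), (y, 40, x)}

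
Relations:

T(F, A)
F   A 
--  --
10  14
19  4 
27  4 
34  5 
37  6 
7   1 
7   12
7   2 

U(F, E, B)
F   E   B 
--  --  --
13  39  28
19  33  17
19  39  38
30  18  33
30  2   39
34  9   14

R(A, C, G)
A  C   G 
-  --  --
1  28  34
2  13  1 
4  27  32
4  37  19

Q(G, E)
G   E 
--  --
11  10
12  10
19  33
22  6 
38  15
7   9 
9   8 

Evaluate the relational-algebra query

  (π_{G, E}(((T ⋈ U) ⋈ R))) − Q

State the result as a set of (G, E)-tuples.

{(19, 39), (32, 33), (32, 39)}

Joining T and U on F yields {(19, 4, 33, 17), (19, 4, 39, 38), (34, 5, 9, 14)}.
Joining (T ⋈ U) and R on A yields {(19, 4, 33, 17, 27, 32), (19, 4, 33, 17, 37, 19), (19, 4, 39, 38, 27, 32), (19, 4, 39, 38, 37, 19)}.
Projecting to G, E: {(19, 33), (19, 39), (32, 33), (32, 39)}
Set difference of the two operands is {(19, 39), (32, 33), (32, 39)}.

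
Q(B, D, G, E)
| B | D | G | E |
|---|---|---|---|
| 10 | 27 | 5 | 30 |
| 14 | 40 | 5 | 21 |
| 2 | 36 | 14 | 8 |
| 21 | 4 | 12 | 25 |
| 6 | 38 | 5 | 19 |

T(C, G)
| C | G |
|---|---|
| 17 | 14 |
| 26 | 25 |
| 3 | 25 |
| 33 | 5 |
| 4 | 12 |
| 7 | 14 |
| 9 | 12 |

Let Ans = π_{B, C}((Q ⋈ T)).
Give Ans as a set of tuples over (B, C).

{(10, 33), (14, 33), (2, 17), (2, 7), (21, 4), (21, 9), (6, 33)}

Joining Q and T on G yields {(10, 27, 5, 30, 33), (14, 40, 5, 21, 33), (2, 36, 14, 8, 17), (2, 36, 14, 8, 7), (21, 4, 12, 25, 4), (21, 4, 12, 25, 9), (6, 38, 5, 19, 33)}.
π[B, C]: project onto (B, C) → {(10, 33), (14, 33), (2, 17), (2, 7), (21, 4), (21, 9), (6, 33)}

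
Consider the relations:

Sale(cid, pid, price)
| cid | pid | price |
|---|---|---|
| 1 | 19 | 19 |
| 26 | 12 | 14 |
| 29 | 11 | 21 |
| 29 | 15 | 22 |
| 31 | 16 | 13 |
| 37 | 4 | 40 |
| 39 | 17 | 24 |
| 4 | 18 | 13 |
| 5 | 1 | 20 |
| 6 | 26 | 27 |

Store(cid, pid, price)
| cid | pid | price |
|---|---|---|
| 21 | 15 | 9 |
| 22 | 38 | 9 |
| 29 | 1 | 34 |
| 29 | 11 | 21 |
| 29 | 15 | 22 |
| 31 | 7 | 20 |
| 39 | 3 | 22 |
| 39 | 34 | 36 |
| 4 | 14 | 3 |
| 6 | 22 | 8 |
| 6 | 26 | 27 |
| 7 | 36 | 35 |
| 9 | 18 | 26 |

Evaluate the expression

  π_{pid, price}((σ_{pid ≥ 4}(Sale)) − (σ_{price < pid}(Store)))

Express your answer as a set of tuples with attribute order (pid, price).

{(11, 21), (12, 14), (15, 22), (16, 13), (17, 24), (18, 13), (19, 19), (26, 27), (4, 40)}

Apply σ_{pid ≥ 4}; surviving tuples: {(1, 19, 19), (26, 12, 14), (29, 11, 21), (29, 15, 22), (31, 16, 13), (37, 4, 40), (39, 17, 24), (4, 18, 13), (6, 26, 27)}
Apply σ_{price < pid}; surviving tuples: {(21, 15, 9), (22, 38, 9), (4, 14, 3), (6, 22, 8), (7, 36, 35)}
Difference: {(1, 19, 19), (26, 12, 14), (29, 11, 21), (29, 15, 22), (31, 16, 13), (37, 4, 40), (39, 17, 24), (4, 18, 13), (6, 26, 27)} with {(21, 15, 9), (22, 38, 9), (4, 14, 3), (6, 22, 8), (7, 36, 35)} → {(1, 19, 19), (26, 12, 14), (29, 11, 21), (29, 15, 22), (31, 16, 13), (37, 4, 40), (39, 17, 24), (4, 18, 13), (6, 26, 27)}
π_{pid, price} gives {(11, 21), (12, 14), (15, 22), (16, 13), (17, 24), (18, 13), (19, 19), (26, 27), (4, 40)}.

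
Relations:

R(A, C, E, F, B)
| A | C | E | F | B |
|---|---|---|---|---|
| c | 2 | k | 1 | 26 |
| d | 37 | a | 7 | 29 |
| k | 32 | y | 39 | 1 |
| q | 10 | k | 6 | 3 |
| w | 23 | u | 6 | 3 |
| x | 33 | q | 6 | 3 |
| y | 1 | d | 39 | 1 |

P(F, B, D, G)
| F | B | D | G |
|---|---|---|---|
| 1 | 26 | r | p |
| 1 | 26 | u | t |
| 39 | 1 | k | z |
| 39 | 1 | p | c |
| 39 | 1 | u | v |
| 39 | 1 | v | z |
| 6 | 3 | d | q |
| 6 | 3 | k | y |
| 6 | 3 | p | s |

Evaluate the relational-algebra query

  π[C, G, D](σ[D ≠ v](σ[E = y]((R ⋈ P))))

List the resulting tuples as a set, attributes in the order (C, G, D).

R ⋈ P (natural join on F, B): {(c, 2, k, 1, 26, r, p), (c, 2, k, 1, 26, u, t), (k, 32, y, 39, 1, k, z), (k, 32, y, 39, 1, p, c), (k, 32, y, 39, 1, u, v), (k, 32, y, 39, 1, v, z), (q, 10, k, 6, 3, d, q), (q, 10, k, 6, 3, k, y), (q, 10, k, 6, 3, p, s), (w, 23, u, 6, 3, d, q), (w, 23, u, 6, 3, k, y), (w, 23, u, 6, 3, p, s), (x, 33, q, 6, 3, d, q), (x, 33, q, 6, 3, k, y), (x, 33, q, 6, 3, p, s), (y, 1, d, 39, 1, k, z), (y, 1, d, 39, 1, p, c), (y, 1, d, 39, 1, u, v), (y, 1, d, 39, 1, v, z)}
Apply σ_{E = y}; surviving tuples: {(k, 32, y, 39, 1, k, z), (k, 32, y, 39, 1, p, c), (k, 32, y, 39, 1, u, v), (k, 32, y, 39, 1, v, z)}
Apply σ_{D ≠ v}; surviving tuples: {(k, 32, y, 39, 1, k, z), (k, 32, y, 39, 1, p, c), (k, 32, y, 39, 1, u, v)}
π[C, G, D]: project onto (C, G, D) → {(32, c, p), (32, v, u), (32, z, k)}

{(32, c, p), (32, v, u), (32, z, k)}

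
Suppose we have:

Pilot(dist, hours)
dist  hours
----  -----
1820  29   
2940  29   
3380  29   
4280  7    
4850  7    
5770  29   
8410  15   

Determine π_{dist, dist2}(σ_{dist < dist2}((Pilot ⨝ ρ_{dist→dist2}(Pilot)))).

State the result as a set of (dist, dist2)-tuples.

ρ[dist→dist2]: schema becomes (dist2, hours); tuples unchanged.
Joining Pilot and ρ_{dist→dist2}(Pilot) on hours yields {(1820, 29, 1820), (1820, 29, 2940), (1820, 29, 3380), (1820, 29, 5770), (2940, 29, 1820), (2940, 29, 2940), (2940, 29, 3380), (2940, 29, 5770), (3380, 29, 1820), (3380, 29, 2940), (3380, 29, 3380), (3380, 29, 5770), (4280, 7, 4280), (4280, 7, 4850), (4850, 7, 4280), (4850, 7, 4850), (5770, 29, 1820), (5770, 29, 2940), (5770, 29, 3380), (5770, 29, 5770), (8410, 15, 8410)}.
Selection dist < dist2: {(1820, 29, 2940), (1820, 29, 3380), (1820, 29, 5770), (2940, 29, 3380), (2940, 29, 5770), (3380, 29, 5770), (4280, 7, 4850)}
π_{dist, dist2} gives {(1820, 2940), (1820, 3380), (1820, 5770), (2940, 3380), (2940, 5770), (3380, 5770), (4280, 4850)}.

{(1820, 2940), (1820, 3380), (1820, 5770), (2940, 3380), (2940, 5770), (3380, 5770), (4280, 4850)}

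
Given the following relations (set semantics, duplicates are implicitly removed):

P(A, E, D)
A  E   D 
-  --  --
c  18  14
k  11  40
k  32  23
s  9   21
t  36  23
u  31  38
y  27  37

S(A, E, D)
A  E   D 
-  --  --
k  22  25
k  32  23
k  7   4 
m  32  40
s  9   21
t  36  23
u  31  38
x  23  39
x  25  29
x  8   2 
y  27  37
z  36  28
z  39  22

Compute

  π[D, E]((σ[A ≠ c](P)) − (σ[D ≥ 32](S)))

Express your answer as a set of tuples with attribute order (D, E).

{(21, 9), (23, 32), (23, 36), (40, 11)}

Filtering on A ≠ c leaves {(k, 11, 40), (k, 32, 23), (s, 9, 21), (t, 36, 23), (u, 31, 38), (y, 27, 37)}.
Filtering on D ≥ 32 leaves {(m, 32, 40), (u, 31, 38), (x, 23, 39), (y, 27, 37)}.
Set difference of the two operands is {(k, 11, 40), (k, 32, 23), (s, 9, 21), (t, 36, 23)}.
Projecting to D, E: {(21, 9), (23, 32), (23, 36), (40, 11)}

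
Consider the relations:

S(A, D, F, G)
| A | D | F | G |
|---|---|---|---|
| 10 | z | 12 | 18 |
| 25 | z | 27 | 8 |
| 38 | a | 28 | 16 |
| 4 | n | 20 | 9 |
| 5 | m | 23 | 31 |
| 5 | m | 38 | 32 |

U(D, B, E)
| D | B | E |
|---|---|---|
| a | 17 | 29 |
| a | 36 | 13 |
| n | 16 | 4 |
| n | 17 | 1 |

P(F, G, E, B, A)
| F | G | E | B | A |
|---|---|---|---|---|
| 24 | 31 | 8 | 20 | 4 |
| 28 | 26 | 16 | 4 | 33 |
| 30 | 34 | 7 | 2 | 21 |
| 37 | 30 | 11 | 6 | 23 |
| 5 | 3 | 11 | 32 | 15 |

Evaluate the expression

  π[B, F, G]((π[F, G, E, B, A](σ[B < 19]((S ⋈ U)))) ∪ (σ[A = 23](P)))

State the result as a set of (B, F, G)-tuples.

{(16, 20, 9), (17, 20, 9), (17, 28, 16), (6, 37, 30)}

Joining S and U on D yields {(38, a, 28, 16, 17, 29), (38, a, 28, 16, 36, 13), (4, n, 20, 9, 16, 4), (4, n, 20, 9, 17, 1)}.
σ[B < 19]: keep tuples satisfying B < 19 → {(38, a, 28, 16, 17, 29), (4, n, 20, 9, 16, 4), (4, n, 20, 9, 17, 1)}
Keep only column(s) F, G, E, B, A: {(20, 9, 1, 17, 4), (20, 9, 4, 16, 4), (28, 16, 29, 17, 38)}
σ[A = 23]: keep tuples satisfying A = 23 → {(37, 30, 11, 6, 23)}
Taking the union: {(20, 9, 1, 17, 4), (20, 9, 4, 16, 4), (28, 16, 29, 17, 38), (37, 30, 11, 6, 23)}
Keep only column(s) B, F, G: {(16, 20, 9), (17, 20, 9), (17, 28, 16), (6, 37, 30)}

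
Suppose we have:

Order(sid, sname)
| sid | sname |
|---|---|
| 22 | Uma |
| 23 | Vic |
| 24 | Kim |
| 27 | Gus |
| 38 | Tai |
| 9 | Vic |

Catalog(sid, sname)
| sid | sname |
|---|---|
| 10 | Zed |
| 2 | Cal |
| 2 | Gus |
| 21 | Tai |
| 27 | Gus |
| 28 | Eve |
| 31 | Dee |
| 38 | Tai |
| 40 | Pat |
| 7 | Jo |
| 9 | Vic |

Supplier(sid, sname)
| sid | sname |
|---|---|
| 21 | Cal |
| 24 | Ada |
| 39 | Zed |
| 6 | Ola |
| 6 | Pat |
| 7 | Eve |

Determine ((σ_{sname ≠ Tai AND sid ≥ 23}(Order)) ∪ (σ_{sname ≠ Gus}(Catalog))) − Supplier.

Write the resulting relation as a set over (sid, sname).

{(10, Zed), (2, Cal), (21, Tai), (23, Vic), (24, Kim), (27, Gus), (28, Eve), (31, Dee), (38, Tai), (40, Pat), (7, Jo), (9, Vic)}

Apply σ_{sname ≠ Tai AND sid ≥ 23}; surviving tuples: {(23, Vic), (24, Kim), (27, Gus)}
Apply σ_{sname ≠ Gus}; surviving tuples: {(10, Zed), (2, Cal), (21, Tai), (28, Eve), (31, Dee), (38, Tai), (40, Pat), (7, Jo), (9, Vic)}
Set union of the two operands is {(10, Zed), (2, Cal), (21, Tai), (23, Vic), (24, Kim), (27, Gus), (28, Eve), (31, Dee), (38, Tai), (40, Pat), (7, Jo), (9, Vic)}.
Set difference of the two operands is {(10, Zed), (2, Cal), (21, Tai), (23, Vic), (24, Kim), (27, Gus), (28, Eve), (31, Dee), (38, Tai), (40, Pat), (7, Jo), (9, Vic)}.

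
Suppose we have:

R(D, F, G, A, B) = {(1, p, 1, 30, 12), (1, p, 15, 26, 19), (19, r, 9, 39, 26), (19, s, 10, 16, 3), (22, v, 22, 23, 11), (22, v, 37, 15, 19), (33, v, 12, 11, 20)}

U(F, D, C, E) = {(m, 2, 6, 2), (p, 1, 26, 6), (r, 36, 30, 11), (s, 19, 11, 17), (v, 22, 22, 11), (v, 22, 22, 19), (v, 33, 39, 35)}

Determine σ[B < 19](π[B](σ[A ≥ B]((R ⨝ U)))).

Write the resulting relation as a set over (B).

{11, 12, 3}

Natural join on D, F: {(1, p, 1, 30, 12, 26, 6), (1, p, 15, 26, 19, 26, 6), (19, s, 10, 16, 3, 11, 17), (22, v, 22, 23, 11, 22, 11), (22, v, 22, 23, 11, 22, 19), (22, v, 37, 15, 19, 22, 11), (22, v, 37, 15, 19, 22, 19), (33, v, 12, 11, 20, 39, 35)}
σ[A ≥ B]: keep tuples satisfying A ≥ B → {(1, p, 1, 30, 12, 26, 6), (1, p, 15, 26, 19, 26, 6), (19, s, 10, 16, 3, 11, 17), (22, v, 22, 23, 11, 22, 11), (22, v, 22, 23, 11, 22, 19)}
Keep only column(s) B (1 duplicate(s) eliminated): {11, 12, 19, 3}
σ[B < 19]: keep tuples satisfying B < 19 → {11, 12, 3}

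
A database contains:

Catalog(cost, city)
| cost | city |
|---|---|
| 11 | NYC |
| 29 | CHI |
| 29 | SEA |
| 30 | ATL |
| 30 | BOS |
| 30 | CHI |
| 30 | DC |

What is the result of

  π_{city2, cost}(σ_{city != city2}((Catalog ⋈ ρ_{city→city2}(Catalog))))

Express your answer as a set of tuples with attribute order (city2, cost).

ρ[city→city2]: schema becomes (cost, city2); tuples unchanged.
Catalog ⋈ ρ_{city→city2}(Catalog) (natural join on cost): {(11, NYC, NYC), (29, CHI, CHI), (29, CHI, SEA), (29, SEA, CHI), (29, SEA, SEA), (30, ATL, ATL), (30, ATL, BOS), (30, ATL, CHI), (30, ATL, DC), (30, BOS, ATL), (30, BOS, BOS), (30, BOS, CHI), (30, BOS, DC), (30, CHI, ATL), (30, CHI, BOS), (30, CHI, CHI), (30, CHI, DC), (30, DC, ATL), (30, DC, BOS), (30, DC, CHI), (30, DC, DC)}
Selection city != city2: {(29, CHI, SEA), (29, SEA, CHI), (30, ATL, BOS), (30, ATL, CHI), (30, ATL, DC), (30, BOS, ATL), (30, BOS, CHI), (30, BOS, DC), (30, CHI, ATL), (30, CHI, BOS), (30, CHI, DC), (30, DC, ATL), (30, DC, BOS), (30, DC, CHI)}
Keep only column(s) city2, cost (8 duplicate(s) eliminated): {(ATL, 30), (BOS, 30), (CHI, 29), (CHI, 30), (DC, 30), (SEA, 29)}

{(ATL, 30), (BOS, 30), (CHI, 29), (CHI, 30), (DC, 30), (SEA, 29)}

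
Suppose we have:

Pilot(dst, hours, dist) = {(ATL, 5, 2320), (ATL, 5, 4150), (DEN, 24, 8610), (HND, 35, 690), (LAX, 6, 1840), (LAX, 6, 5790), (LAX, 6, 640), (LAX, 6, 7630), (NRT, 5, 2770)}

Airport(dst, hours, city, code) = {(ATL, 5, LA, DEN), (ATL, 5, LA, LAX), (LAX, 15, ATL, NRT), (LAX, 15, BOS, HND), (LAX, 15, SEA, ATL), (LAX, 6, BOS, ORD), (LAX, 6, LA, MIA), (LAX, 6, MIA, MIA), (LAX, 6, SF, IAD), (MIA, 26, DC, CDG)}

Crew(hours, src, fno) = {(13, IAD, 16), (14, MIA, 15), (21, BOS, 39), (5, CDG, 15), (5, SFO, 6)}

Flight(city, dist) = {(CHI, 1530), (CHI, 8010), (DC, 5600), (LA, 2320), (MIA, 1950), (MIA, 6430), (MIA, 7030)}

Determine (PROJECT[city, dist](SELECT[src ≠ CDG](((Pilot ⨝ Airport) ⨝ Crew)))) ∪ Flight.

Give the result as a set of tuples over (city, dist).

Natural join on dst, hours: {(ATL, 5, 2320, LA, DEN), (ATL, 5, 2320, LA, LAX), (ATL, 5, 4150, LA, DEN), (ATL, 5, 4150, LA, LAX), (LAX, 6, 1840, BOS, ORD), (LAX, 6, 1840, LA, MIA), (LAX, 6, 1840, MIA, MIA), (LAX, 6, 1840, SF, IAD), (LAX, 6, 5790, BOS, ORD), (LAX, 6, 5790, LA, MIA), (LAX, 6, 5790, MIA, MIA), (LAX, 6, 5790, SF, IAD), (LAX, 6, 640, BOS, ORD), (LAX, 6, 640, LA, MIA), (LAX, 6, 640, MIA, MIA), (LAX, 6, 640, SF, IAD), (LAX, 6, 7630, BOS, ORD), (LAX, 6, 7630, LA, MIA), (LAX, 6, 7630, MIA, MIA), (LAX, 6, 7630, SF, IAD)}
Natural join on hours: {(ATL, 5, 2320, LA, DEN, CDG, 15), (ATL, 5, 2320, LA, DEN, SFO, 6), (ATL, 5, 2320, LA, LAX, CDG, 15), (ATL, 5, 2320, LA, LAX, SFO, 6), (ATL, 5, 4150, LA, DEN, CDG, 15), (ATL, 5, 4150, LA, DEN, SFO, 6), (ATL, 5, 4150, LA, LAX, CDG, 15), (ATL, 5, 4150, LA, LAX, SFO, 6)}
σ[src ≠ CDG]: keep tuples satisfying src ≠ CDG → {(ATL, 5, 2320, LA, DEN, SFO, 6), (ATL, 5, 2320, LA, LAX, SFO, 6), (ATL, 5, 4150, LA, DEN, SFO, 6), (ATL, 5, 4150, LA, LAX, SFO, 6)}
π_{city, dist} gives {(LA, 2320), (LA, 4150)} (2 duplicate(s) eliminated).
Union: {(LA, 2320), (LA, 4150)} with {(CHI, 1530), (CHI, 8010), (DC, 5600), (LA, 2320), (MIA, 1950), (MIA, 6430), (MIA, 7030)} → {(CHI, 1530), (CHI, 8010), (DC, 5600), (LA, 2320), (LA, 4150), (MIA, 1950), (MIA, 6430), (MIA, 7030)}

{(CHI, 1530), (CHI, 8010), (DC, 5600), (LA, 2320), (LA, 4150), (MIA, 1950), (MIA, 6430), (MIA, 7030)}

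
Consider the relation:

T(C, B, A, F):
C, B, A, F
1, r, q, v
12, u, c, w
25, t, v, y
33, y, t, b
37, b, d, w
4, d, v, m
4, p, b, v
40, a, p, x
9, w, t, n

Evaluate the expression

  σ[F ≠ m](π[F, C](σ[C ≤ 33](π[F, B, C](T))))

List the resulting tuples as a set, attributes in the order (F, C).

π[F, B, C]: project onto (F, B, C) → {(b, y, 33), (m, d, 4), (n, w, 9), (v, p, 4), (v, r, 1), (w, b, 37), (w, u, 12), (x, a, 40), (y, t, 25)}
Filtering on C ≤ 33 leaves {(b, y, 33), (m, d, 4), (n, w, 9), (v, p, 4), (v, r, 1), (w, u, 12), (y, t, 25)}.
π[F, C]: project onto (F, C) → {(b, 33), (m, 4), (n, 9), (v, 1), (v, 4), (w, 12), (y, 25)}
Filtering on F ≠ m leaves {(b, 33), (n, 9), (v, 1), (v, 4), (w, 12), (y, 25)}.

{(b, 33), (n, 9), (v, 1), (v, 4), (w, 12), (y, 25)}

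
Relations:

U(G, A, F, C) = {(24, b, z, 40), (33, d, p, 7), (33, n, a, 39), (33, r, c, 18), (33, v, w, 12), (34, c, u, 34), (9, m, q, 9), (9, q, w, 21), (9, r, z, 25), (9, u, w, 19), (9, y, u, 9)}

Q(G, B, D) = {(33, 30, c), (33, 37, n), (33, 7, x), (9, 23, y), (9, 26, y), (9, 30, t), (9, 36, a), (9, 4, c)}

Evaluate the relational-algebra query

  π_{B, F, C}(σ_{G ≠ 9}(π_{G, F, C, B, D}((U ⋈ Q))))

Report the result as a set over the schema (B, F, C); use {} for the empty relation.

{(30, a, 39), (30, c, 18), (30, p, 7), (30, w, 12), (37, a, 39), (37, c, 18), (37, p, 7), (37, w, 12), (7, a, 39), (7, c, 18), (7, p, 7), (7, w, 12)}

Joining U and Q on G yields {(33, d, p, 7, 30, c), (33, d, p, 7, 37, n), (33, d, p, 7, 7, x), (33, n, a, 39, 30, c), (33, n, a, 39, 37, n), (33, n, a, 39, 7, x), (33, r, c, 18, 30, c), (33, r, c, 18, 37, n), (33, r, c, 18, 7, x), (33, v, w, 12, 30, c), (33, v, w, 12, 37, n), (33, v, w, 12, 7, x), (9, m, q, 9, 23, y), (9, m, q, 9, 26, y), (9, m, q, 9, 30, t), (9, m, q, 9, 36, a), (9, m, q, 9, 4, c), (9, q, w, 21, 23, y), (9, q, w, 21, 26, y), (9, q, w, 21, 30, t), (9, q, w, 21, 36, a), (9, q, w, 21, 4, c), (9, r, z, 25, 23, y), (9, r, z, 25, 26, y), (9, r, z, 25, 30, t), (9, r, z, 25, 36, a), (9, r, z, 25, 4, c), (9, u, w, 19, 23, y), (9, u, w, 19, 26, y), (9, u, w, 19, 30, t), (9, u, w, 19, 36, a), (9, u, w, 19, 4, c), (9, y, u, 9, 23, y), (9, y, u, 9, 26, y), (9, y, u, 9, 30, t), (9, y, u, 9, 36, a), (9, y, u, 9, 4, c)}.
Keep only column(s) G, F, C, B, D: {(33, a, 39, 30, c), (33, a, 39, 37, n), (33, a, 39, 7, x), (33, c, 18, 30, c), (33, c, 18, 37, n), (33, c, 18, 7, x), (33, p, 7, 30, c), (33, p, 7, 37, n), (33, p, 7, 7, x), (33, w, 12, 30, c), (33, w, 12, 37, n), (33, w, 12, 7, x), (9, q, 9, 23, y), (9, q, 9, 26, y), (9, q, 9, 30, t), (9, q, 9, 36, a), (9, q, 9, 4, c), (9, u, 9, 23, y), (9, u, 9, 26, y), (9, u, 9, 30, t), (9, u, 9, 36, a), (9, u, 9, 4, c), (9, w, 19, 23, y), (9, w, 19, 26, y), (9, w, 19, 30, t), (9, w, 19, 36, a), (9, w, 19, 4, c), (9, w, 21, 23, y), (9, w, 21, 26, y), (9, w, 21, 30, t), (9, w, 21, 36, a), (9, w, 21, 4, c), (9, z, 25, 23, y), (9, z, 25, 26, y), (9, z, 25, 30, t), (9, z, 25, 36, a), (9, z, 25, 4, c)}
Selection G ≠ 9: {(33, a, 39, 30, c), (33, a, 39, 37, n), (33, a, 39, 7, x), (33, c, 18, 30, c), (33, c, 18, 37, n), (33, c, 18, 7, x), (33, p, 7, 30, c), (33, p, 7, 37, n), (33, p, 7, 7, x), (33, w, 12, 30, c), (33, w, 12, 37, n), (33, w, 12, 7, x)}
Keep only column(s) B, F, C: {(30, a, 39), (30, c, 18), (30, p, 7), (30, w, 12), (37, a, 39), (37, c, 18), (37, p, 7), (37, w, 12), (7, a, 39), (7, c, 18), (7, p, 7), (7, w, 12)}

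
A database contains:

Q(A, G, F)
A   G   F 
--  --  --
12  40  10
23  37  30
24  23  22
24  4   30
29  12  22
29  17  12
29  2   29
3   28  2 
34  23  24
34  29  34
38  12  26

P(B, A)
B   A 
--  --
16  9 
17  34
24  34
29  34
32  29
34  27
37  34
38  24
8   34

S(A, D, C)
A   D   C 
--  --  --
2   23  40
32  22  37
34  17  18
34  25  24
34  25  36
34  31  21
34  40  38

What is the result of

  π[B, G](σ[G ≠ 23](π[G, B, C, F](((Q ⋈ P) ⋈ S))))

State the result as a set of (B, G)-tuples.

Q ⋈ P (natural join on A): {(24, 23, 22, 38), (24, 4, 30, 38), (29, 12, 22, 32), (29, 17, 12, 32), (29, 2, 29, 32), (34, 23, 24, 17), (34, 23, 24, 24), (34, 23, 24, 29), (34, 23, 24, 37), (34, 23, 24, 8), (34, 29, 34, 17), (34, 29, 34, 24), (34, 29, 34, 29), (34, 29, 34, 37), (34, 29, 34, 8)}
(Q ⋈ P) ⋈ S (natural join on A): {(34, 23, 24, 17, 17, 18), (34, 23, 24, 17, 25, 24), (34, 23, 24, 17, 25, 36), (34, 23, 24, 17, 31, 21), (34, 23, 24, 17, 40, 38), (34, 23, 24, 24, 17, 18), (34, 23, 24, 24, 25, 24), (34, 23, 24, 24, 25, 36), (34, 23, 24, 24, 31, 21), (34, 23, 24, 24, 40, 38), (34, 23, 24, 29, 17, 18), (34, 23, 24, 29, 25, 24), (34, 23, 24, 29, 25, 36), (34, 23, 24, 29, 31, 21), (34, 23, 24, 29, 40, 38), (34, 23, 24, 37, 17, 18), (34, 23, 24, 37, 25, 24), (34, 23, 24, 37, 25, 36), (34, 23, 24, 37, 31, 21), (34, 23, 24, 37, 40, 38), (34, 23, 24, 8, 17, 18), (34, 23, 24, 8, 25, 24), (34, 23, 24, 8, 25, 36), (34, 23, 24, 8, 31, 21), (34, 23, 24, 8, 40, 38), (34, 29, 34, 17, 17, 18), (34, 29, 34, 17, 25, 24), (34, 29, 34, 17, 25, 36), (34, 29, 34, 17, 31, 21), (34, 29, 34, 17, 40, 38), (34, 29, 34, 24, 17, 18), (34, 29, 34, 24, 25, 24), (34, 29, 34, 24, 25, 36), (34, 29, 34, 24, 31, 21), (34, 29, 34, 24, 40, 38), (34, 29, 34, 29, 17, 18), (34, 29, 34, 29, 25, 24), (34, 29, 34, 29, 25, 36), (34, 29, 34, 29, 31, 21), (34, 29, 34, 29, 40, 38), (34, 29, 34, 37, 17, 18), (34, 29, 34, 37, 25, 24), (34, 29, 34, 37, 25, 36), (34, 29, 34, 37, 31, 21), (34, 29, 34, 37, 40, 38), (34, 29, 34, 8, 17, 18), (34, 29, 34, 8, 25, 24), (34, 29, 34, 8, 25, 36), (34, 29, 34, 8, 31, 21), (34, 29, 34, 8, 40, 38)}
Projecting to G, B, C, F: {(23, 17, 18, 24), (23, 17, 21, 24), (23, 17, 24, 24), (23, 17, 36, 24), (23, 17, 38, 24), (23, 24, 18, 24), (23, 24, 21, 24), (23, 24, 24, 24), (23, 24, 36, 24), (23, 24, 38, 24), (23, 29, 18, 24), (23, 29, 21, 24), (23, 29, 24, 24), (23, 29, 36, 24), (23, 29, 38, 24), (23, 37, 18, 24), (23, 37, 21, 24), (23, 37, 24, 24), (23, 37, 36, 24), (23, 37, 38, 24), (23, 8, 18, 24), (23, 8, 21, 24), (23, 8, 24, 24), (23, 8, 36, 24), (23, 8, 38, 24), (29, 17, 18, 34), (29, 17, 21, 34), (29, 17, 24, 34), (29, 17, 36, 34), (29, 17, 38, 34), (29, 24, 18, 34), (29, 24, 21, 34), (29, 24, 24, 34), (29, 24, 36, 34), (29, 24, 38, 34), (29, 29, 18, 34), (29, 29, 21, 34), (29, 29, 24, 34), (29, 29, 36, 34), (29, 29, 38, 34), (29, 37, 18, 34), (29, 37, 21, 34), (29, 37, 24, 34), (29, 37, 36, 34), (29, 37, 38, 34), (29, 8, 18, 34), (29, 8, 21, 34), (29, 8, 24, 34), (29, 8, 36, 34), (29, 8, 38, 34)}
Filtering on G ≠ 23 leaves {(29, 17, 18, 34), (29, 17, 21, 34), (29, 17, 24, 34), (29, 17, 36, 34), (29, 17, 38, 34), (29, 24, 18, 34), (29, 24, 21, 34), (29, 24, 24, 34), (29, 24, 36, 34), (29, 24, 38, 34), (29, 29, 18, 34), (29, 29, 21, 34), (29, 29, 24, 34), (29, 29, 36, 34), (29, 29, 38, 34), (29, 37, 18, 34), (29, 37, 21, 34), (29, 37, 24, 34), (29, 37, 36, 34), (29, 37, 38, 34), (29, 8, 18, 34), (29, 8, 21, 34), (29, 8, 24, 34), (29, 8, 36, 34), (29, 8, 38, 34)}.
Projecting to B, G (20 duplicate(s) eliminated): {(17, 29), (24, 29), (29, 29), (37, 29), (8, 29)}

{(17, 29), (24, 29), (29, 29), (37, 29), (8, 29)}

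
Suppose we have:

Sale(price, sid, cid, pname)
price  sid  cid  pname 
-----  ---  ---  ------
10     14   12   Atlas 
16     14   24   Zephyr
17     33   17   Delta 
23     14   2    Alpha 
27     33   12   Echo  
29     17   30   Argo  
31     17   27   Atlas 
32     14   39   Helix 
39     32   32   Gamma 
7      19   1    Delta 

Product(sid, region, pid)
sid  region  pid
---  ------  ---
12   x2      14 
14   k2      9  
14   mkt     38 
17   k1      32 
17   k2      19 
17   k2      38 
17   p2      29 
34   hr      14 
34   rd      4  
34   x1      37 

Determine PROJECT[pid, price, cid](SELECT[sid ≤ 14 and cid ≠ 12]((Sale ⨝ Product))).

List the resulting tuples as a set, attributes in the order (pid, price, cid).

Joining Sale and Product on sid yields {(10, 14, 12, Atlas, k2, 9), (10, 14, 12, Atlas, mkt, 38), (16, 14, 24, Zephyr, k2, 9), (16, 14, 24, Zephyr, mkt, 38), (23, 14, 2, Alpha, k2, 9), (23, 14, 2, Alpha, mkt, 38), (29, 17, 30, Argo, k1, 32), (29, 17, 30, Argo, k2, 19), (29, 17, 30, Argo, k2, 38), (29, 17, 30, Argo, p2, 29), (31, 17, 27, Atlas, k1, 32), (31, 17, 27, Atlas, k2, 19), (31, 17, 27, Atlas, k2, 38), (31, 17, 27, Atlas, p2, 29), (32, 14, 39, Helix, k2, 9), (32, 14, 39, Helix, mkt, 38)}.
Selection sid ≤ 14 and cid ≠ 12: {(16, 14, 24, Zephyr, k2, 9), (16, 14, 24, Zephyr, mkt, 38), (23, 14, 2, Alpha, k2, 9), (23, 14, 2, Alpha, mkt, 38), (32, 14, 39, Helix, k2, 9), (32, 14, 39, Helix, mkt, 38)}
Keep only column(s) pid, price, cid: {(38, 16, 24), (38, 23, 2), (38, 32, 39), (9, 16, 24), (9, 23, 2), (9, 32, 39)}

{(38, 16, 24), (38, 23, 2), (38, 32, 39), (9, 16, 24), (9, 23, 2), (9, 32, 39)}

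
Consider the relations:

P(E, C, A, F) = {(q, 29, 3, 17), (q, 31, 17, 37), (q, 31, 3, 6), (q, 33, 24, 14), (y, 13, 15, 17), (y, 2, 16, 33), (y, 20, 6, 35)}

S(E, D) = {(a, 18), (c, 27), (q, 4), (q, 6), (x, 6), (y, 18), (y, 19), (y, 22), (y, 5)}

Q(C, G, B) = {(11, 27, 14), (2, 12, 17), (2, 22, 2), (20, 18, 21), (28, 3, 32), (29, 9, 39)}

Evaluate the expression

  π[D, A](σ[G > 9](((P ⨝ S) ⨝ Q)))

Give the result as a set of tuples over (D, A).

Natural join on E: {(q, 29, 3, 17, 4), (q, 29, 3, 17, 6), (q, 31, 17, 37, 4), (q, 31, 17, 37, 6), (q, 31, 3, 6, 4), (q, 31, 3, 6, 6), (q, 33, 24, 14, 4), (q, 33, 24, 14, 6), (y, 13, 15, 17, 18), (y, 13, 15, 17, 19), (y, 13, 15, 17, 22), (y, 13, 15, 17, 5), (y, 2, 16, 33, 18), (y, 2, 16, 33, 19), (y, 2, 16, 33, 22), (y, 2, 16, 33, 5), (y, 20, 6, 35, 18), (y, 20, 6, 35, 19), (y, 20, 6, 35, 22), (y, 20, 6, 35, 5)}
Natural join on C: {(q, 29, 3, 17, 4, 9, 39), (q, 29, 3, 17, 6, 9, 39), (y, 2, 16, 33, 18, 12, 17), (y, 2, 16, 33, 18, 22, 2), (y, 2, 16, 33, 19, 12, 17), (y, 2, 16, 33, 19, 22, 2), (y, 2, 16, 33, 22, 12, 17), (y, 2, 16, 33, 22, 22, 2), (y, 2, 16, 33, 5, 12, 17), (y, 2, 16, 33, 5, 22, 2), (y, 20, 6, 35, 18, 18, 21), (y, 20, 6, 35, 19, 18, 21), (y, 20, 6, 35, 22, 18, 21), (y, 20, 6, 35, 5, 18, 21)}
Selection G > 9: {(y, 2, 16, 33, 18, 12, 17), (y, 2, 16, 33, 18, 22, 2), (y, 2, 16, 33, 19, 12, 17), (y, 2, 16, 33, 19, 22, 2), (y, 2, 16, 33, 22, 12, 17), (y, 2, 16, 33, 22, 22, 2), (y, 2, 16, 33, 5, 12, 17), (y, 2, 16, 33, 5, 22, 2), (y, 20, 6, 35, 18, 18, 21), (y, 20, 6, 35, 19, 18, 21), (y, 20, 6, 35, 22, 18, 21), (y, 20, 6, 35, 5, 18, 21)}
Keep only column(s) D, A (4 duplicate(s) eliminated): {(18, 16), (18, 6), (19, 16), (19, 6), (22, 16), (22, 6), (5, 16), (5, 6)}

{(18, 16), (18, 6), (19, 16), (19, 6), (22, 16), (22, 6), (5, 16), (5, 6)}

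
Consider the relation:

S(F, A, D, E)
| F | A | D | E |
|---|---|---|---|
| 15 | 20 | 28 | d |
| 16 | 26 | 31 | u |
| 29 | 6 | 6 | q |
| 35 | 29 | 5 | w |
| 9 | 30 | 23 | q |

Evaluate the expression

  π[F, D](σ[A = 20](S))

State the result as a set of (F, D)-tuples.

{(15, 28)}

Selection A = 20: {(15, 20, 28, d)}
π[F, D]: project onto (F, D) → {(15, 28)}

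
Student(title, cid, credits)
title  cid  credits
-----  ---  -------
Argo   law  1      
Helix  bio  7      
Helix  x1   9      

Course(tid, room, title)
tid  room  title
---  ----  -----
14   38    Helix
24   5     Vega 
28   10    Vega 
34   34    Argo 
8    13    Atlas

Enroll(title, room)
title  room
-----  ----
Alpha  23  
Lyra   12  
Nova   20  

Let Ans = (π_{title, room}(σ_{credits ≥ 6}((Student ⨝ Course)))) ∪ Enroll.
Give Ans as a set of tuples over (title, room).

{(Alpha, 23), (Helix, 38), (Lyra, 12), (Nova, 20)}

Natural join on title: {(Argo, law, 1, 34, 34), (Helix, bio, 7, 14, 38), (Helix, x1, 9, 14, 38)}
Selection credits ≥ 6: {(Helix, bio, 7, 14, 38), (Helix, x1, 9, 14, 38)}
Keep only column(s) title, room (1 duplicate(s) eliminated): {(Helix, 38)}
Union: {(Helix, 38)} with {(Alpha, 23), (Lyra, 12), (Nova, 20)} → {(Alpha, 23), (Helix, 38), (Lyra, 12), (Nova, 20)}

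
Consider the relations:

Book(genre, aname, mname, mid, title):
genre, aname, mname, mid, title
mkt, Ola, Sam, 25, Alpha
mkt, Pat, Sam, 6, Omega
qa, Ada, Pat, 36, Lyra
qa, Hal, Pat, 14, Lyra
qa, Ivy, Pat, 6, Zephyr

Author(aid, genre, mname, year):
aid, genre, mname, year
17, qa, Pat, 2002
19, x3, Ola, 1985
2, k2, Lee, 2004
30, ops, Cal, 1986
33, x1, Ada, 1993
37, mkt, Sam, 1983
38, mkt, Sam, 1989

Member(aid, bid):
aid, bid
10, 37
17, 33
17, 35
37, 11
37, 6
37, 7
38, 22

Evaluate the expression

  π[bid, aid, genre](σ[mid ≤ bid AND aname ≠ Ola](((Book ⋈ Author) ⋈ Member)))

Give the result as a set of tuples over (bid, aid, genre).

Book ⋈ Author (natural join on genre, mname): {(mkt, Ola, Sam, 25, Alpha, 37, 1983), (mkt, Ola, Sam, 25, Alpha, 38, 1989), (mkt, Pat, Sam, 6, Omega, 37, 1983), (mkt, Pat, Sam, 6, Omega, 38, 1989), (qa, Ada, Pat, 36, Lyra, 17, 2002), (qa, Hal, Pat, 14, Lyra, 17, 2002), (qa, Ivy, Pat, 6, Zephyr, 17, 2002)}
(Book ⋈ Author) ⋈ Member (natural join on aid): {(mkt, Ola, Sam, 25, Alpha, 37, 1983, 11), (mkt, Ola, Sam, 25, Alpha, 37, 1983, 6), (mkt, Ola, Sam, 25, Alpha, 37, 1983, 7), (mkt, Ola, Sam, 25, Alpha, 38, 1989, 22), (mkt, Pat, Sam, 6, Omega, 37, 1983, 11), (mkt, Pat, Sam, 6, Omega, 37, 1983, 6), (mkt, Pat, Sam, 6, Omega, 37, 1983, 7), (mkt, Pat, Sam, 6, Omega, 38, 1989, 22), (qa, Ada, Pat, 36, Lyra, 17, 2002, 33), (qa, Ada, Pat, 36, Lyra, 17, 2002, 35), (qa, Hal, Pat, 14, Lyra, 17, 2002, 33), (qa, Hal, Pat, 14, Lyra, 17, 2002, 35), (qa, Ivy, Pat, 6, Zephyr, 17, 2002, 33), (qa, Ivy, Pat, 6, Zephyr, 17, 2002, 35)}
Filtering on mid ≤ bid AND aname ≠ Ola leaves {(mkt, Pat, Sam, 6, Omega, 37, 1983, 11), (mkt, Pat, Sam, 6, Omega, 37, 1983, 6), (mkt, Pat, Sam, 6, Omega, 37, 1983, 7), (mkt, Pat, Sam, 6, Omega, 38, 1989, 22), (qa, Hal, Pat, 14, Lyra, 17, 2002, 33), (qa, Hal, Pat, 14, Lyra, 17, 2002, 35), (qa, Ivy, Pat, 6, Zephyr, 17, 2002, 33), (qa, Ivy, Pat, 6, Zephyr, 17, 2002, 35)}.
π_{bid, aid, genre} gives {(11, 37, mkt), (22, 38, mkt), (33, 17, qa), (35, 17, qa), (6, 37, mkt), (7, 37, mkt)} (2 duplicate(s) eliminated).

{(11, 37, mkt), (22, 38, mkt), (33, 17, qa), (35, 17, qa), (6, 37, mkt), (7, 37, mkt)}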